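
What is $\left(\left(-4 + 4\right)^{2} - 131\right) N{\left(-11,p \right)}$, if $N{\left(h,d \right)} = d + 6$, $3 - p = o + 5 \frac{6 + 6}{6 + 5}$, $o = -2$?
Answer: $- \frac{7991}{11} \approx -726.45$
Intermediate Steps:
$p = - \frac{5}{11}$ ($p = 3 - \left(-2 + 5 \frac{6 + 6}{6 + 5}\right) = 3 - \left(-2 + 5 \cdot \frac{12}{11}\right) = 3 - \left(-2 + \frac{60}{11}\right) = 3 - \frac{38}{11} = - \frac{5}{11} \approx -0.45455$)
$N{\left(h,d \right)} = 6 + d$
$\left(\left(-4 + 4\right)^{2} - 131\right) N{\left(-11,p \right)} = \left(\left(-4 + 4\right)^{2} - 131\right) \left(6 - \frac{5}{11}\right) = \left(0^{2} - 131\right) \frac{61}{11} = \left(0 - 131\right) \frac{61}{11} = \left(-131\right) \frac{61}{11} = - \frac{7991}{11}$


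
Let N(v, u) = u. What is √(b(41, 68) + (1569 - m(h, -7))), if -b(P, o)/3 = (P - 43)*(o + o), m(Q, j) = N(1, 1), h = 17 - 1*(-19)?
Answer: 4*√149 ≈ 48.826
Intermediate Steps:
h = 36 (h = 17 + 19 = 36)
m(Q, j) = 1
b(P, o) = -6*o*(-43 + P) (b(P, o) = -3*(P - 43)*(o + o) = -3*(-43 + P)*2*o = -6*o*(-43 + P))
√(b(41, 68) + (1569 - m(h, -7))) = √(6*68*(43 - 1*41) + (1569 - 1*1)) = √(6*68*(43 - 41) + (1569 - 1)) = √(6*68*2 + 1568) = √(816 + 1568) = √2384 = 4*√149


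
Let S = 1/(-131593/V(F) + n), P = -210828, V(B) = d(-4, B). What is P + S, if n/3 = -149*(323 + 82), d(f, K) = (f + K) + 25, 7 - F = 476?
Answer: -2438740451212/11567441 ≈ -2.1083e+5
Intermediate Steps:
F = -469 (F = 7 - 1*476 = 7 - 476 = -469)
d(f, K) = 25 + K + f (d(f, K) = (K + f) + 25 = 25 + K + f)
V(B) = 21 + B (V(B) = 25 + B - 4 = 21 + B)
n = -181035 (n = 3*(-149*(323 + 82)) = 3*(-149*405) = 3*(-60345) = -181035)
S = -64/11567441 (S = 1/(-131593/(21 - 469) - 181035) = 1/(-131593/(-448) - 181035) = 1/(-131593*(-1/448) - 181035) = 1/(18799/64 - 181035) = 1/(-11567441/64) = -64/11567441 ≈ -5.5328e-6)
P + S = -210828 - 64/11567441 = -2438740451212/11567441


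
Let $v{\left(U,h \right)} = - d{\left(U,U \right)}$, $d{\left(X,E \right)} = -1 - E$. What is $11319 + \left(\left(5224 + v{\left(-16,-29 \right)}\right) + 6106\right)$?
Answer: $22634$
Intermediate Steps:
$v{\left(U,h \right)} = 1 + U$ ($v{\left(U,h \right)} = - (-1 - U) = 1 + U$)
$11319 + \left(\left(5224 + v{\left(-16,-29 \right)}\right) + 6106\right) = 11319 + \left(\left(5224 + \left(1 - 16\right)\right) + 6106\right) = 11319 + \left(\left(5224 - 15\right) + 6106\right) = 11319 + \left(5209 + 6106\right) = 11319 + 11315 = 22634$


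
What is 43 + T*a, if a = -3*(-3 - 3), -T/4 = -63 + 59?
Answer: 331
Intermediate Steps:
T = 16 (T = -4*(-63 + 59) = -4*(-4) = 16)
a = 18 (a = -3*(-6) = 18)
43 + T*a = 43 + 16*18 = 43 + 288 = 331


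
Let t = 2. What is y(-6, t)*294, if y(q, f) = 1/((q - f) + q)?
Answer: -21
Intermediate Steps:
y(q, f) = 1/(-f + 2*q)
y(-6, t)*294 = 294/(-1*2 + 2*(-6)) = 294/(-2 - 12) = 294/(-14) = -1/14*294 = -21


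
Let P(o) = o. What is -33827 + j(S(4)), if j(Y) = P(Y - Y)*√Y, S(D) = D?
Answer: -33827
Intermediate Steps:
j(Y) = 0 (j(Y) = (Y - Y)*√Y = 0*√Y = 0)
-33827 + j(S(4)) = -33827 + 0 = -33827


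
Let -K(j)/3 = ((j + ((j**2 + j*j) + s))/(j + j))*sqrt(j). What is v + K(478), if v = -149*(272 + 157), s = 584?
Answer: -63921 - 687045*sqrt(478)/478 ≈ -95346.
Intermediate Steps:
K(j) = -3*(584 + j + 2*j**2)/(2*sqrt(j)) (K(j) = -3*(j + ((j**2 + j*j) + 584))/(j + j)*sqrt(j) = -3*(j + ((j**2 + j**2) + 584))/((2*j))*sqrt(j) = -3*(j + (2*j**2 + 584))*(1/(2*j))*sqrt(j) = -3*(j + (584 + 2*j**2))*(1/(2*j))*sqrt(j) = -3*(584 + j + 2*j**2)*(1/(2*j))*sqrt(j) = -3*(584 + j + 2*j**2)/(2*j)*sqrt(j) = -3*(584 + j + 2*j**2)/(2*sqrt(j)))
v = -63921 (v = -149*429 = -63921)
v + K(478) = -63921 + 3*(-584 - 1*478*(1 + 2*478))/(2*sqrt(478)) = -63921 + 3*(sqrt(478)/478)*(-584 - 1*478*(1 + 956))/2 = -63921 + 3*(sqrt(478)/478)*(-584 - 1*478*957)/2 = -63921 + 3*(sqrt(478)/478)*(-584 - 457446)/2 = -63921 + (3/2)*(sqrt(478)/478)*(-458030) = -63921 - 687045*sqrt(478)/478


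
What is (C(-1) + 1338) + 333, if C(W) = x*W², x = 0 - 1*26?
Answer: 1645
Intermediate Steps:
x = -26 (x = 0 - 26 = -26)
C(W) = -26*W²
(C(-1) + 1338) + 333 = (-26*(-1)² + 1338) + 333 = (-26*1 + 1338) + 333 = (-26 + 1338) + 333 = 1312 + 333 = 1645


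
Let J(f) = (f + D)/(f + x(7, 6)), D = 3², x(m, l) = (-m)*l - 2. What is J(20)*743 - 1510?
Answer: -57787/24 ≈ -2407.8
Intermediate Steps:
x(m, l) = -2 - l*m (x(m, l) = -l*m - 2 = -2 - l*m)
D = 9
J(f) = (9 + f)/(-44 + f) (J(f) = (f + 9)/(f + (-2 - 1*6*7)) = (9 + f)/(f + (-2 - 42)) = (9 + f)/(f - 44) = (9 + f)/(-44 + f))
J(20)*743 - 1510 = ((9 + 20)/(-44 + 20))*743 - 1510 = (29/(-24))*743 - 1510 = -1/24*29*743 - 1510 = -29/24*743 - 1510 = -21547/24 - 1510 = -57787/24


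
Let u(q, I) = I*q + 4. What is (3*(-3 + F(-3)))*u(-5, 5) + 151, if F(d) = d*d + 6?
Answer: -605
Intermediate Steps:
F(d) = 6 + d² (F(d) = d² + 6 = 6 + d²)
u(q, I) = 4 + I*q
(3*(-3 + F(-3)))*u(-5, 5) + 151 = (3*(-3 + (6 + (-3)²)))*(4 + 5*(-5)) + 151 = (3*(-3 + (6 + 9)))*(4 - 25) + 151 = (3*(-3 + 15))*(-21) + 151 = (3*12)*(-21) + 151 = 36*(-21) + 151 = -756 + 151 = -605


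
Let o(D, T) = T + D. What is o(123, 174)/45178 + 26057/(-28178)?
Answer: -292208570/318256421 ≈ -0.91815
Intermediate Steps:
o(D, T) = D + T
o(123, 174)/45178 + 26057/(-28178) = (123 + 174)/45178 + 26057/(-28178) = 297*(1/45178) + 26057*(-1/28178) = 297/45178 - 26057/28178 = -292208570/318256421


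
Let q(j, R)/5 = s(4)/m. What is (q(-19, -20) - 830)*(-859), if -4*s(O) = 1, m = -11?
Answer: 31366385/44 ≈ 7.1287e+5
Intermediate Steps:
s(O) = -1/4 (s(O) = -1/4*1 = -1/4)
q(j, R) = 5/44 (q(j, R) = 5*(-1/4/(-11)) = 5*(-1/4*(-1/11)) = 5*(1/44) = 5/44)
(q(-19, -20) - 830)*(-859) = (5/44 - 830)*(-859) = -36515/44*(-859) = 31366385/44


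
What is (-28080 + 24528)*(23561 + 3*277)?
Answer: -86640384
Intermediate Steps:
(-28080 + 24528)*(23561 + 3*277) = -3552*(23561 + 831) = -3552*24392 = -86640384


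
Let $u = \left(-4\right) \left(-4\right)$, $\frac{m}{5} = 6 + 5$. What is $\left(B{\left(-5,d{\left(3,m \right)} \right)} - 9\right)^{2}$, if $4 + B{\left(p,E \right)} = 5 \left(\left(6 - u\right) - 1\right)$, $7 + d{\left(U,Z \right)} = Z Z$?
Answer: $4624$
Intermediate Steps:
$m = 55$ ($m = 5 \left(6 + 5\right) = 5 \cdot 11 = 55$)
$u = 16$
$d{\left(U,Z \right)} = -7 + Z^{2}$ ($d{\left(U,Z \right)} = -7 + Z Z = -7 + Z^{2}$)
$B{\left(p,E \right)} = -59$ ($B{\left(p,E \right)} = -4 + 5 \left(\left(6 - 16\right) - 1\right) = -4 + 5 \left(-10 - 1\right) = -4 + 5 \left(-11\right) = -4 - 55 = -59$)
$\left(B{\left(-5,d{\left(3,m \right)} \right)} - 9\right)^{2} = \left(-59 - 9\right)^{2} = \left(-68\right)^{2} = 4624$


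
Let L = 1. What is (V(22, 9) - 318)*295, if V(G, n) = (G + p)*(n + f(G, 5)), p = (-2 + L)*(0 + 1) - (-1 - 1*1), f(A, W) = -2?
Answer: -46315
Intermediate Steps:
p = 1 (p = (-2 + 1)*(0 + 1) - (-1 - 1*1) = -1*1 - (-1 - 1) = -1 - 1*(-2) = -1 + 2 = 1)
V(G, n) = (1 + G)*(-2 + n) (V(G, n) = (G + 1)*(n - 2) = (1 + G)*(-2 + n))
(V(22, 9) - 318)*295 = ((-2 + 9 - 2*22 + 22*9) - 318)*295 = ((-2 + 9 - 44 + 198) - 318)*295 = (161 - 318)*295 = -157*295 = -46315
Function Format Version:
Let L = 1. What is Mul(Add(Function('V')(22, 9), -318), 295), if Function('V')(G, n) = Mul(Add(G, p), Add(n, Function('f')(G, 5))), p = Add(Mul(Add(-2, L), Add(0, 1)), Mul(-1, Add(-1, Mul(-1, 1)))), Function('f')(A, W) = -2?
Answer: -46315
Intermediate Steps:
p = 1 (p = Add(Mul(Add(-2, 1), Add(0, 1)), Mul(-1, Add(-1, Mul(-1, 1)))) = Add(Mul(-1, 1), Mul(-1, Add(-1, -1))) = Add(-1, Mul(-1, -2)) = Add(-1, 2) = 1)
Function('V')(G, n) = Mul(Add(1, G), Add(-2, n)) (Function('V')(G, n) = Mul(Add(G, 1), Add(n, -2)) = Mul(Add(1, G), Add(-2, n)))
Mul(Add(Function('V')(22, 9), -318), 295) = Mul(Add(Add(-2, 9, Mul(-2, 22), Mul(22, 9)), -318), 295) = Mul(Add(Add(-2, 9, -44, 198), -318), 295) = Mul(Add(161, -318), 295) = Mul(-157, 295) = -46315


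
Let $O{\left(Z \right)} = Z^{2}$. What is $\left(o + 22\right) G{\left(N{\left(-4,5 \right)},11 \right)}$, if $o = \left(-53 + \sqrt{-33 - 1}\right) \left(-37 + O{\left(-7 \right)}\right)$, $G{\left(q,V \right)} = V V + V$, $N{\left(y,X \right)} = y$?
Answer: $-81048 + 1584 i \sqrt{34} \approx -81048.0 + 9236.2 i$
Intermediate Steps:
$G{\left(q,V \right)} = V + V^{2}$ ($G{\left(q,V \right)} = V^{2} + V = V + V^{2}$)
$o = -636 + 12 i \sqrt{34}$ ($o = \left(-53 + \sqrt{-33 - 1}\right) \left(-37 + \left(-7\right)^{2}\right) = \left(-53 + \sqrt{-34}\right) \left(-37 + 49\right) = \left(-53 + i \sqrt{34}\right) 12 = -636 + 12 i \sqrt{34} \approx -636.0 + 69.971 i$)
$\left(o + 22\right) G{\left(N{\left(-4,5 \right)},11 \right)} = \left(\left(-636 + 12 i \sqrt{34}\right) + 22\right) 11 \left(1 + 11\right) = \left(-614 + 12 i \sqrt{34}\right) 11 \cdot 12 = \left(-614 + 12 i \sqrt{34}\right) 132 = -81048 + 1584 i \sqrt{34}$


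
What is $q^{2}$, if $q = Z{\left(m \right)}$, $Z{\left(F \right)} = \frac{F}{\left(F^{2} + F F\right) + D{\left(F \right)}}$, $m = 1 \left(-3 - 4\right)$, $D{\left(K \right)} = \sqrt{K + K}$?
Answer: $\frac{49}{\left(98 + i \sqrt{14}\right)^{2}} \approx 0.0050798 - 0.00038846 i$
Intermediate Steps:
$D{\left(K \right)} = \sqrt{2} \sqrt{K}$ ($D{\left(K \right)} = \sqrt{2 K} = \sqrt{2} \sqrt{K}$)
$m = -7$ ($m = 1 \left(-3 - 4\right) = 1 \left(-7\right) = -7$)
$Z{\left(F \right)} = \frac{F}{2 F^{2} + \sqrt{2} \sqrt{F}}$ ($Z{\left(F \right)} = \frac{F}{\left(F^{2} + F F\right) + \sqrt{2} \sqrt{F}} = \frac{F}{\left(F^{2} + F^{2}\right) + \sqrt{2} \sqrt{F}} = \frac{F}{2 F^{2} + \sqrt{2} \sqrt{F}}$)
$q = - \frac{7}{98 + i \sqrt{14}}$ ($q = - \frac{7}{2 \left(-7\right)^{2} + \sqrt{2} \sqrt{-7}} = - \frac{7}{2 \cdot 49 + \sqrt{2} i \sqrt{7}} = - \frac{7}{98 + i \sqrt{14}} \approx -0.071325 + 0.0027232 i$)
$q^{2} = \left(- \frac{49}{687} + \frac{i \sqrt{14}}{1374}\right)^{2}$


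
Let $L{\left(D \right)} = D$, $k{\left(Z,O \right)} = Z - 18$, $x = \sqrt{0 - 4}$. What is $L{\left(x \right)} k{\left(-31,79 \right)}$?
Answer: $- 98 i \approx - 98.0 i$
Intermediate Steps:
$x = 2 i$ ($x = \sqrt{-4} = 2 i \approx 2.0 i$)
$k{\left(Z,O \right)} = -18 + Z$ ($k{\left(Z,O \right)} = Z - 18 = -18 + Z$)
$L{\left(x \right)} k{\left(-31,79 \right)} = 2 i \left(-18 - 31\right) = 2 i \left(-49\right) = - 98 i$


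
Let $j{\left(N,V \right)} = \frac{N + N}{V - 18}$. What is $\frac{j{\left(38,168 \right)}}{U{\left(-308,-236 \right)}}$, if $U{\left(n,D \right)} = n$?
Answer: $- \frac{19}{11550} \approx -0.001645$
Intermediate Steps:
$j{\left(N,V \right)} = \frac{2 N}{-18 + V}$
$\frac{j{\left(38,168 \right)}}{U{\left(-308,-236 \right)}} = \frac{2 \cdot 38 \frac{1}{-18 + 168}}{-308} = 2 \cdot 38 \cdot \frac{1}{150} \left(- \frac{1}{308}\right) = \frac{38}{75} \left(- \frac{1}{308}\right) = - \frac{19}{11550}$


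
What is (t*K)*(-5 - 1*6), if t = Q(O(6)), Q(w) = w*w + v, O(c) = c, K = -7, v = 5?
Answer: 3157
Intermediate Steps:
Q(w) = 5 + w² (Q(w) = w*w + 5 = w² + 5 = 5 + w²)
t = 41 (t = 5 + 6² = 5 + 36 = 41)
(t*K)*(-5 - 1*6) = (41*(-7))*(-5 - 1*6) = -287*(-5 - 6) = -287*(-11) = 3157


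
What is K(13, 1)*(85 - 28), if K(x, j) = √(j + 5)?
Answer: 57*√6 ≈ 139.62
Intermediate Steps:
K(x, j) = √(5 + j)
K(13, 1)*(85 - 28) = √(5 + 1)*(85 - 28) = √6*57 = 57*√6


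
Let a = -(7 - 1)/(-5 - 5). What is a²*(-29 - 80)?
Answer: -981/25 ≈ -39.240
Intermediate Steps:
a = ⅗ (a = -6/(-10) = -6*(-1)/10 = -1*(-⅗) = ⅗ ≈ 0.60000)
a²*(-29 - 80) = (⅗)²*(-29 - 80) = (9/25)*(-109) = -981/25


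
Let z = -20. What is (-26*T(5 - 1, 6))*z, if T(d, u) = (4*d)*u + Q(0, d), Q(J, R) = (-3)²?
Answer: 54600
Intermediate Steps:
Q(J, R) = 9
T(d, u) = 9 + 4*d*u (T(d, u) = (4*d)*u + 9 = 4*d*u + 9 = 9 + 4*d*u)
(-26*T(5 - 1, 6))*z = -26*(9 + 4*(5 - 1)*6)*(-20) = -26*(9 + 4*4*6)*(-20) = -26*(9 + 96)*(-20) = -26*105*(-20) = -2730*(-20) = 54600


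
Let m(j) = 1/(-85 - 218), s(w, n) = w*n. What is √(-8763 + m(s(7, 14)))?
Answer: I*√804522570/303 ≈ 93.611*I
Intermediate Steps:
s(w, n) = n*w
m(j) = -1/303 (m(j) = 1/(-303) = -1/303)
√(-8763 + m(s(7, 14))) = √(-8763 - 1/303) = √(-2655190/303) = I*√804522570/303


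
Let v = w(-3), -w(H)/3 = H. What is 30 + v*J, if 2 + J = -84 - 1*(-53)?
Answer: -267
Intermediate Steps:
w(H) = -3*H
v = 9 (v = -3*(-3) = 9)
J = -33 (J = -2 + (-84 - 1*(-53)) = -2 + (-84 + 53) = -2 - 31 = -33)
30 + v*J = 30 + 9*(-33) = 30 - 297 = -267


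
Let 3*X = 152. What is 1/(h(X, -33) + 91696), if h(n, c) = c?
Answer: 1/91663 ≈ 1.0910e-5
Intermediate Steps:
X = 152/3 (X = (1/3)*152 = 152/3 ≈ 50.667)
1/(h(X, -33) + 91696) = 1/(-33 + 91696) = 1/91663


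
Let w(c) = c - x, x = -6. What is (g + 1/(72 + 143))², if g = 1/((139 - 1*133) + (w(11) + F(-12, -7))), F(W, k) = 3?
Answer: 58081/31248100 ≈ 0.0018587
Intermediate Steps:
w(c) = 6 + c (w(c) = c - 1*(-6) = c + 6 = 6 + c)
g = 1/26 (g = 1/((139 - 1*133) + ((6 + 11) + 3)) = 1/((139 - 133) + (17 + 3)) = 1/(6 + 20) = 1/26 ≈ 0.038462)
(g + 1/(72 + 143))² = (1/26 + 1/(72 + 143))² = (1/26 + 1/215)² = (241/5590)² = 58081/31248100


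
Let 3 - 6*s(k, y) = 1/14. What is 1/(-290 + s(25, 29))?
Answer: -84/24319 ≈ -0.0034541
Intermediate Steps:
s(k, y) = 41/84 (s(k, y) = 1/2 - 1/6/14 = 1/2 - 1/6*1/14 = 1/2 - 1/84 = 41/84)
1/(-290 + s(25, 29)) = 1/(-290 + 41/84) = 1/(-24319/84) = -84/24319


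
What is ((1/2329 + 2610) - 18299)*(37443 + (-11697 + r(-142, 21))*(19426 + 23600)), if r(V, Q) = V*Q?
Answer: 1357430220985440/137 ≈ 9.9083e+12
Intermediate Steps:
r(V, Q) = Q*V
((1/2329 + 2610) - 18299)*(37443 + (-11697 + r(-142, 21))*(19426 + 23600)) = ((1/2329 + 2610) - 18299)*(37443 + (-11697 + 21*(-142))*(19426 + 23600)) = ((1/2329 + 2610) - 18299)*(37443 + (-11697 - 2982)*43026) = (6078691/2329 - 18299)*(37443 - 14679*43026) = -36539680*(37443 - 631578654)/2329 = -36539680/2329*(-631541211) = 1357430220985440/137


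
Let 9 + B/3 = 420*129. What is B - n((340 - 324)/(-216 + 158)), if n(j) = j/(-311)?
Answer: 1465704739/9019 ≈ 1.6251e+5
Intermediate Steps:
n(j) = -j/311 (n(j) = j*(-1/311) = -j/311)
B = 162513 (B = -27 + 3*(420*129) = -27 + 3*54180 = -27 + 162540 = 162513)
B - n((340 - 324)/(-216 + 158)) = 162513 - (-1)*(340 - 324)/(-216 + 158)/311 = 162513 - (-1)*16/(-58)/311 = 162513 - (-1)*16*(-1/58)/311 = 162513 - (-1)*(-8)/(311*29) = 162513 - 1*8/9019 = 162513 - 8/9019 = 1465704739/9019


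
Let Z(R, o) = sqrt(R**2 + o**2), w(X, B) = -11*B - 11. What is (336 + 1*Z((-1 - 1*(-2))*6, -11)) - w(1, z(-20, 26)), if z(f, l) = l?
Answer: 633 + sqrt(157) ≈ 645.53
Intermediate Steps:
w(X, B) = -11 - 11*B
(336 + 1*Z((-1 - 1*(-2))*6, -11)) - w(1, z(-20, 26)) = (336 + 1*sqrt(((-1 - 1*(-2))*6)**2 + (-11)**2)) - (-11 - 11*26) = (336 + 1*sqrt(((-1 + 2)*6)**2 + 121)) - (-11 - 286) = (336 + 1*sqrt((1*6)**2 + 121)) - 1*(-297) = (336 + 1*sqrt(6**2 + 121)) + 297 = (336 + 1*sqrt(36 + 121)) + 297 = (336 + 1*sqrt(157)) + 297 = (336 + sqrt(157)) + 297 = 633 + sqrt(157)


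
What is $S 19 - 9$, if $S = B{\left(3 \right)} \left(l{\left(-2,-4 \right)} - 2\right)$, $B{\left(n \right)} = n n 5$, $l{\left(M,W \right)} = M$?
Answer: $-3429$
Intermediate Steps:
$B{\left(n \right)} = 5 n^{2}$ ($B{\left(n \right)} = n^{2} \cdot 5 = 5 n^{2}$)
$S = -180$ ($S = 5 \cdot 3^{2} \left(-2 - 2\right) = 5 \cdot 9 \left(-4\right) = 45 \left(-4\right) = -180$)
$S 19 - 9 = \left(-180\right) 19 - 9 = -3420 - 9 = -3429$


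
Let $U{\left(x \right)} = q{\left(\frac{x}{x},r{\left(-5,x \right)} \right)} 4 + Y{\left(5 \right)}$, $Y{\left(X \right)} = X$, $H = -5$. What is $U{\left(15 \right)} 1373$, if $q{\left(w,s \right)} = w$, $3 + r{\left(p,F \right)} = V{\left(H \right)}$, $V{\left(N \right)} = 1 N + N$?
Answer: $12357$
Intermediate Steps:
$V{\left(N \right)} = 2 N$ ($V{\left(N \right)} = N + N = 2 N$)
$r{\left(p,F \right)} = -13$ ($r{\left(p,F \right)} = -3 + 2 \left(-5\right) = -3 - 10 = -13$)
$U{\left(x \right)} = 9$ ($U{\left(x \right)} = \frac{x}{x} 4 + 5 = 1 \cdot 4 + 5 = 4 + 5 = 9$)
$U{\left(15 \right)} 1373 = 9 \cdot 1373 = 12357$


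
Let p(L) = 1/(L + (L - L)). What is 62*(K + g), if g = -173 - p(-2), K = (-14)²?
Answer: 1457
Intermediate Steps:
p(L) = 1/L (p(L) = 1/(L + 0) = 1/L)
K = 196
g = -345/2 (g = -173 - 1/(-2) = -173 - 1*(-½) = -173 + ½ = -345/2 ≈ -172.50)
62*(K + g) = 62*(196 - 345/2) = 62*(47/2) = 1457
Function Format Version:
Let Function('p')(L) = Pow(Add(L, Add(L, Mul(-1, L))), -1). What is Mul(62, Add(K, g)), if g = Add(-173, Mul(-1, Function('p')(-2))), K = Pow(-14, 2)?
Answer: 1457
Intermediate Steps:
Function('p')(L) = Pow(L, -1) (Function('p')(L) = Pow(Add(L, 0), -1) = Pow(L, -1))
K = 196
g = Rational(-345, 2) (g = Add(-173, Mul(-1, Pow(-2, -1))) = Add(-173, Mul(-1, Rational(-1, 2))) = Add(-173, Rational(1, 2)) = Rational(-345, 2) ≈ -172.50)
Mul(62, Add(K, g)) = Mul(62, Add(196, Rational(-345, 2))) = Mul(62, Rational(47, 2)) = 1457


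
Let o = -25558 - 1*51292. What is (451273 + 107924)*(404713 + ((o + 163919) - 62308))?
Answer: 240160572378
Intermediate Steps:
o = -76850 (o = -25558 - 51292 = -76850)
(451273 + 107924)*(404713 + ((o + 163919) - 62308)) = (451273 + 107924)*(404713 + ((-76850 + 163919) - 62308)) = 559197*(404713 + (87069 - 62308)) = 559197*(404713 + 24761) = 559197*429474 = 240160572378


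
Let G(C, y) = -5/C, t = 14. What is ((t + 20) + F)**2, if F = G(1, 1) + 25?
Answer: 2916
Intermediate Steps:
F = 20 (F = -5/1 + 25 = -5*1 + 25 = -5 + 25 = 20)
((t + 20) + F)**2 = ((14 + 20) + 20)**2 = (34 + 20)**2 = 54**2 = 2916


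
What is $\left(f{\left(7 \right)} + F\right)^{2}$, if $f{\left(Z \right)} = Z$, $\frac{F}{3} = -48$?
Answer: $18769$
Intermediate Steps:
$F = -144$ ($F = 3 \left(-48\right) = -144$)
$\left(f{\left(7 \right)} + F\right)^{2} = \left(7 - 144\right)^{2} = \left(-137\right)^{2} = 18769$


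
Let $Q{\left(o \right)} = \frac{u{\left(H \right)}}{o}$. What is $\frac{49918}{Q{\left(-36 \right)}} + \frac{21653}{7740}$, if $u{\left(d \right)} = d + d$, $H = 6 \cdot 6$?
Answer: $- \frac{193161007}{7740} \approx -24956.0$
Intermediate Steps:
$H = 36$
$u{\left(d \right)} = 2 d$
$Q{\left(o \right)} = \frac{72}{o}$ ($Q{\left(o \right)} = \frac{2 \cdot 36}{o} = \frac{72}{o}$)
$\frac{49918}{Q{\left(-36 \right)}} + \frac{21653}{7740} = \frac{49918}{72 \frac{1}{-36}} + \frac{21653}{7740} = \frac{49918}{72 \left(- \frac{1}{36}\right)} + 21653 \cdot \frac{1}{7740} = \frac{49918}{-2} + \frac{21653}{7740} = 49918 \left(- \frac{1}{2}\right) + \frac{21653}{7740} = -24959 + \frac{21653}{7740} = - \frac{193161007}{7740}$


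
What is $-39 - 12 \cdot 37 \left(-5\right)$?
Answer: $2181$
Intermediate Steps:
$-39 - 12 \cdot 37 \left(-5\right) = -39 - -2220 = -39 + 2220 = 2181$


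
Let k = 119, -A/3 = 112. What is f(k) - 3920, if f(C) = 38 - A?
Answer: -3546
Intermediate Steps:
A = -336 (A = -3*112 = -336)
f(C) = 374 (f(C) = 38 - 1*(-336) = 38 + 336 = 374)
f(k) - 3920 = 374 - 3920 = -3546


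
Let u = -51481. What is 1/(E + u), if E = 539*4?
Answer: -1/49325 ≈ -2.0274e-5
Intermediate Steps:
E = 2156
1/(E + u) = 1/(2156 - 51481) = 1/(-49325) = -1/49325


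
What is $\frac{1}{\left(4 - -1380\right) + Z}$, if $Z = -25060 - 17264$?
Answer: $- \frac{1}{40940} \approx -2.4426 \cdot 10^{-5}$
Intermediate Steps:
$Z = -42324$ ($Z = -25060 - 17264 = -42324$)
$\frac{1}{\left(4 - -1380\right) + Z} = \frac{1}{\left(4 - -1380\right) - 42324} = \frac{1}{\left(4 + 1380\right) - 42324} = \frac{1}{1384 - 42324} = \frac{1}{-40940} = - \frac{1}{40940}$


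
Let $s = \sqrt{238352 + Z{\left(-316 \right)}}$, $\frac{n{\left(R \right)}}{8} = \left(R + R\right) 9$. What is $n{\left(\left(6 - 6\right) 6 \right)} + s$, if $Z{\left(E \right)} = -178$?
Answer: $\sqrt{238174} \approx 488.03$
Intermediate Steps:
$n{\left(R \right)} = 144 R$ ($n{\left(R \right)} = 8 \left(R + R\right) 9 = 8 \cdot 2 R 9 = 8 \cdot 18 R = 144 R$)
$s = \sqrt{238174}$ ($s = \sqrt{238352 - 178} = \sqrt{238174} \approx 488.03$)
$n{\left(\left(6 - 6\right) 6 \right)} + s = 144 \left(6 - 6\right) 6 + \sqrt{238174} = 144 \cdot 0 \cdot 6 + \sqrt{238174} = 144 \cdot 0 + \sqrt{238174} = 0 + \sqrt{238174} = \sqrt{238174}$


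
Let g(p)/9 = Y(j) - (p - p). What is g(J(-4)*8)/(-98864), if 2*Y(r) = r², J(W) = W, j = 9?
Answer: -729/197728 ≈ -0.0036869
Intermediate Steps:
Y(r) = r²/2
g(p) = 729/2 (g(p) = 9*((½)*9² - (p - p)) = 9*((½)*81 - 1*0) = 9*(81/2 + 0) = 9*(81/2) = 729/2)
g(J(-4)*8)/(-98864) = (729/2)/(-98864) = (729/2)*(-1/98864) = -729/197728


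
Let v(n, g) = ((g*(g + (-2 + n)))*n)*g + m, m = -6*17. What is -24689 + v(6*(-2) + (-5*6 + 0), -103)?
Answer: 65475175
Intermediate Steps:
m = -102
v(n, g) = -102 + n*g**2*(-2 + g + n) (v(n, g) = ((g*(g + (-2 + n)))*n)*g - 102 = ((g*(-2 + g + n))*n)*g - 102 = (g*n*(-2 + g + n))*g - 102 = n*g**2*(-2 + g + n) - 102 = -102 + n*g**2*(-2 + g + n))
-24689 + v(6*(-2) + (-5*6 + 0), -103) = -24689 + (-102 + (6*(-2) + (-5*6 + 0))*(-103)**3 + (-103)**2*(6*(-2) + (-5*6 + 0))**2 - 2*(6*(-2) + (-5*6 + 0))*(-103)**2) = -24689 + (-102 + (-12 + (-30 + 0))*(-1092727) + 10609*(-12 + (-30 + 0))**2 - 2*(-12 + (-30 + 0))*10609) = -24689 + (-102 + (-12 - 30)*(-1092727) + 10609*(-12 - 30)**2 - 2*(-12 - 30)*10609) = -24689 + (-102 - 42*(-1092727) + 10609*(-42)**2 - 2*(-42)*10609) = -24689 + (-102 + 45894534 + 10609*1764 + 891156) = -24689 + (-102 + 45894534 + 18714276 + 891156) = -24689 + 65499864 = 65475175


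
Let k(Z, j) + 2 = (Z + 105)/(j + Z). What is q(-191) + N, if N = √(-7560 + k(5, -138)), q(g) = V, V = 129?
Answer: 129 + 172*I*√4522/133 ≈ 129.0 + 86.964*I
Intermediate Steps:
k(Z, j) = -2 + (105 + Z)/(Z + j) (k(Z, j) = -2 + (Z + 105)/(j + Z) = -2 + (105 + Z)/(Z + j))
q(g) = 129
N = 172*I*√4522/133 (N = √(-7560 + (105 - 1*5 - 2*(-138))/(5 - 138)) = √(-7560 + (105 - 5 + 276)/(-133)) = √(-7560 - 1/133*376) = √(-7560 - 376/133) = √(-1005856/133) = 172*I*√4522/133 ≈ 86.964*I)
q(-191) + N = 129 + 172*I*√4522/133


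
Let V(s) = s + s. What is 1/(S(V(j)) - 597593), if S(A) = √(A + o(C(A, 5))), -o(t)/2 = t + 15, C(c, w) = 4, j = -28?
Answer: -597593/357117393743 - I*√94/357117393743 ≈ -1.6734e-6 - 2.7149e-11*I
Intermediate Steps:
o(t) = -30 - 2*t (o(t) = -2*(t + 15) = -2*(15 + t) = -30 - 2*t)
V(s) = 2*s
S(A) = √(-38 + A) (S(A) = √(A + (-30 - 2*4)) = √(A + (-30 - 8)) = √(A - 38) = √(-38 + A))
1/(S(V(j)) - 597593) = 1/(√(-38 + 2*(-28)) - 597593) = 1/(√(-38 - 56) - 597593) = 1/(√(-94) - 597593) = 1/(I*√94 - 597593) = 1/(-597593 + I*√94)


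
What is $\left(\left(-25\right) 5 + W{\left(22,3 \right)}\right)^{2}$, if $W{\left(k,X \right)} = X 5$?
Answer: $12100$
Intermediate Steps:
$W{\left(k,X \right)} = 5 X$
$\left(\left(-25\right) 5 + W{\left(22,3 \right)}\right)^{2} = \left(\left(-25\right) 5 + 5 \cdot 3\right)^{2} = \left(-125 + 15\right)^{2} = \left(-110\right)^{2} = 12100$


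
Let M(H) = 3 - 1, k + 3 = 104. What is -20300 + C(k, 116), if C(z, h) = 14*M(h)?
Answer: -20272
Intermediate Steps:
k = 101 (k = -3 + 104 = 101)
M(H) = 2
C(z, h) = 28 (C(z, h) = 14*2 = 28)
-20300 + C(k, 116) = -20300 + 28 = -20272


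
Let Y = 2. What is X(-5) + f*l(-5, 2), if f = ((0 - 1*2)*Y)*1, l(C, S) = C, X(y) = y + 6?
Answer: 21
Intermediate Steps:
X(y) = 6 + y
f = -4 (f = ((0 - 1*2)*2)*1 = ((0 - 2)*2)*1 = -2*2*1 = -4*1 = -4)
X(-5) + f*l(-5, 2) = (6 - 5) - 4*(-5) = 1 + 20 = 21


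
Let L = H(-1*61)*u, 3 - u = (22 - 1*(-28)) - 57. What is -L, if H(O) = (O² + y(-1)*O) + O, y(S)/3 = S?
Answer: -38430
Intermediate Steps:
y(S) = 3*S
H(O) = O² - 2*O (H(O) = (O² + (3*(-1))*O) + O = (O² - 3*O) + O = O² - 2*O)
u = 10 (u = 3 - ((22 - 1*(-28)) - 57) = 3 - ((22 + 28) - 57) = 3 - (50 - 57) = 3 - 1*(-7) = 3 + 7 = 10)
L = 38430 (L = ((-1*61)*(-2 - 1*61))*10 = -61*(-2 - 61)*10 = -61*(-63)*10 = 3843*10 = 38430)
-L = -1*38430 = -38430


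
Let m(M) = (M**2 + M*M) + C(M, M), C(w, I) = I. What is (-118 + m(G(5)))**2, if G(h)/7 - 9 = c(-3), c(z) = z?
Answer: 11916304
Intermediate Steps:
G(h) = 42 (G(h) = 63 + 7*(-3) = 63 - 21 = 42)
m(M) = M + 2*M**2 (m(M) = (M**2 + M*M) + M = (M**2 + M**2) + M = 2*M**2 + M = M + 2*M**2)
(-118 + m(G(5)))**2 = (-118 + 42*(1 + 2*42))**2 = (-118 + 42*(1 + 84))**2 = (-118 + 42*85)**2 = (-118 + 3570)**2 = 3452**2 = 11916304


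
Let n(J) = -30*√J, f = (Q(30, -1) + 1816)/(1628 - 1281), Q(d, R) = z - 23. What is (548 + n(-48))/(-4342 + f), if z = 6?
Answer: -190156/1504875 + 2776*I*√3/100325 ≈ -0.12636 + 0.047926*I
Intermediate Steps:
Q(d, R) = -17 (Q(d, R) = 6 - 23 = -17)
f = 1799/347 (f = (-17 + 1816)/(1628 - 1281) = 1799/347 ≈ 5.1844)
(548 + n(-48))/(-4342 + f) = (548 - 120*I*√3)/(-4342 + 1799/347) = (548 - 120*I*√3)/(-1504875/347) = (548 - 120*I*√3)*(-347/1504875) = -190156/1504875 + 2776*I*√3/100325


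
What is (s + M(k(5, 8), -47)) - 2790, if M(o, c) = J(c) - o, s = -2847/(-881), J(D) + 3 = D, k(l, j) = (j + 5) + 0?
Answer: -2510646/881 ≈ -2849.8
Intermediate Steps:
k(l, j) = 5 + j (k(l, j) = (5 + j) + 0 = 5 + j)
J(D) = -3 + D
s = 2847/881 (s = -2847*(-1/881) = 2847/881 ≈ 3.2316)
M(o, c) = -3 + c - o (M(o, c) = (-3 + c) - o = -3 + c - o)
(s + M(k(5, 8), -47)) - 2790 = (2847/881 + (-3 - 47 - (5 + 8))) - 2790 = (2847/881 + (-3 - 47 - 1*13)) - 2790 = (2847/881 + (-3 - 47 - 13)) - 2790 = (2847/881 - 63) - 2790 = -52656/881 - 2790 = -2510646/881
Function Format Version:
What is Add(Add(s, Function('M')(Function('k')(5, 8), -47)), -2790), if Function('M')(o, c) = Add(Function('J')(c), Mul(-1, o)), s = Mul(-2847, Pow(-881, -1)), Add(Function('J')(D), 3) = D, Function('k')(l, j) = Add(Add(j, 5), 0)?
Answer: Rational(-2510646, 881) ≈ -2849.8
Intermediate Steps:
Function('k')(l, j) = Add(5, j) (Function('k')(l, j) = Add(Add(5, j), 0) = Add(5, j))
Function('J')(D) = Add(-3, D)
s = Rational(2847, 881) (s = Mul(-2847, Rational(-1, 881)) = Rational(2847, 881) ≈ 3.2316)
Function('M')(o, c) = Add(-3, c, Mul(-1, o)) (Function('M')(o, c) = Add(Add(-3, c), Mul(-1, o)) = Add(-3, c, Mul(-1, o)))
Add(Add(s, Function('M')(Function('k')(5, 8), -47)), -2790) = Add(Add(Rational(2847, 881), Add(-3, -47, Mul(-1, Add(5, 8)))), -2790) = Add(Add(Rational(2847, 881), Add(-3, -47, Mul(-1, 13))), -2790) = Add(Add(Rational(2847, 881), Add(-3, -47, -13)), -2790) = Add(Add(Rational(2847, 881), -63), -2790) = Add(Rational(-52656, 881), -2790) = Rational(-2510646, 881)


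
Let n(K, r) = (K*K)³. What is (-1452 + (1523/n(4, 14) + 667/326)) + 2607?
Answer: 772747705/667648 ≈ 1157.4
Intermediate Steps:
n(K, r) = K⁶ (n(K, r) = (K²)³ = K⁶)
(-1452 + (1523/n(4, 14) + 667/326)) + 2607 = (-1452 + (1523/(4⁶) + 667/326)) + 2607 = (-1452 + (1523/4096 + 667*(1/326))) + 2607 = (-1452 + (1523*(1/4096) + 667/326)) + 2607 = (-1452 + (1523/4096 + 667/326)) + 2607 = (-1452 + 1614265/667648) + 2607 = -967810631/667648 + 2607 = 772747705/667648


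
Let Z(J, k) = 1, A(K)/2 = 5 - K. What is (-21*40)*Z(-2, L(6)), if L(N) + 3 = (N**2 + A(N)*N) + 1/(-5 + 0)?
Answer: -840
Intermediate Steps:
A(K) = 10 - 2*K (A(K) = 2*(5 - K) = 10 - 2*K)
L(N) = -16/5 + N**2 + N*(10 - 2*N) (L(N) = -3 + ((N**2 + (10 - 2*N)*N) + 1/(-5 + 0)) = -3 + ((N**2 + N*(10 - 2*N)) + 1/(-5)) = -3 + ((N**2 + N*(10 - 2*N)) - 1/5) = -3 + (-1/5 + N**2 + N*(10 - 2*N)) = -16/5 + N**2 + N*(10 - 2*N))
(-21*40)*Z(-2, L(6)) = -21*40*1 = -840*1 = -840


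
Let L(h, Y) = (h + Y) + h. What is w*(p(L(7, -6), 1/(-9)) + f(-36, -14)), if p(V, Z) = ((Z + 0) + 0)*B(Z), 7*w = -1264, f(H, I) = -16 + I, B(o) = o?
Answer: 438608/81 ≈ 5414.9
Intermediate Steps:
w = -1264/7 (w = (⅐)*(-1264) = -1264/7 ≈ -180.57)
L(h, Y) = Y + 2*h (L(h, Y) = (Y + h) + h = Y + 2*h)
p(V, Z) = Z² (p(V, Z) = ((Z + 0) + 0)*Z = (Z + 0)*Z = Z*Z = Z²)
w*(p(L(7, -6), 1/(-9)) + f(-36, -14)) = -1264*((1/(-9))² + (-16 - 14))/7 = -1264*((-⅑)² - 30)/7 = -1264*(1/81 - 30)/7 = -1264/7*(-2429/81) = 438608/81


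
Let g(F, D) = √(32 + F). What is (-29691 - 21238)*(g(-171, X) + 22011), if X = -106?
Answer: -1120998219 - 50929*I*√139 ≈ -1.121e+9 - 6.0044e+5*I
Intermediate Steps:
(-29691 - 21238)*(g(-171, X) + 22011) = (-29691 - 21238)*(√(32 - 171) + 22011) = -50929*(√(-139) + 22011) = -50929*(I*√139 + 22011) = -50929*(22011 + I*√139) = -1120998219 - 50929*I*√139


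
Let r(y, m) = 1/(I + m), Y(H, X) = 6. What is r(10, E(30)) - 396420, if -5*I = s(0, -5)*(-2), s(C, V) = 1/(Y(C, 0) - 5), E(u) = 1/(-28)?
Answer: -20217280/51 ≈ -3.9642e+5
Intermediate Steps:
E(u) = -1/28
s(C, V) = 1 (s(C, V) = 1/(6 - 5) = 1/1 = 1)
I = 2/5 (I = -(-2)/5 = -1/5*(-2) = 2/5 ≈ 0.40000)
r(y, m) = 1/(2/5 + m)
r(10, E(30)) - 396420 = 5/(2 + 5*(-1/28)) - 396420 = 5/(2 - 5/28) - 396420 = 5/(51/28) - 396420 = 5*(28/51) - 396420 = 140/51 - 396420 = -20217280/51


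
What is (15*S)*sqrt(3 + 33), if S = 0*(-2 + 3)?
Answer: 0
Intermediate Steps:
S = 0 (S = 0*1 = 0)
(15*S)*sqrt(3 + 33) = (15*0)*sqrt(3 + 33) = 0*sqrt(36) = 0*6 = 0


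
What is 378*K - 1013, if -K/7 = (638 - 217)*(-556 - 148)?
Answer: 784231051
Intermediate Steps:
K = 2074688 (K = -7*(638 - 217)*(-556 - 148) = -2947*(-704) = -7*(-296384) = 2074688)
378*K - 1013 = 378*2074688 - 1013 = 784232064 - 1013 = 784231051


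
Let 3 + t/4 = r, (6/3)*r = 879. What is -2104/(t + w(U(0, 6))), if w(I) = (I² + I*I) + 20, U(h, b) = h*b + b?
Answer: -1052/919 ≈ -1.1447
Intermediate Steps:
r = 879/2 (r = (½)*879 = 879/2 ≈ 439.50)
t = 1746 (t = -12 + 4*(879/2) = -12 + 1758 = 1746)
U(h, b) = b + b*h (U(h, b) = b*h + b = b + b*h)
w(I) = 20 + 2*I² (w(I) = (I² + I²) + 20 = 2*I² + 20 = 20 + 2*I²)
-2104/(t + w(U(0, 6))) = -2104/(1746 + (20 + 2*(6*(1 + 0))²)) = -2104/(1746 + (20 + 2*(6*1)²)) = -2104/(1746 + (20 + 2*6²)) = -2104/(1746 + (20 + 2*36)) = -2104/(1746 + (20 + 72)) = -2104/(1746 + 92) = -2104/1838 = (1/1838)*(-2104) = -1052/919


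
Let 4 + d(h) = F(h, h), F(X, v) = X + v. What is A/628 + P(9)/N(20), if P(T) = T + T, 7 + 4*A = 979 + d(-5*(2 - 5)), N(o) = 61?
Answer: 53047/76616 ≈ 0.69238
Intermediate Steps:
d(h) = -4 + 2*h (d(h) = -4 + (h + h) = -4 + 2*h)
A = 499/2 (A = -7/4 + (979 + (-4 + 2*(-5*(2 - 5))))/4 = -7/4 + (979 + (-4 + 2*(-5*(-3))))/4 = -7/4 + (979 + (-4 + 2*15))/4 = -7/4 + (979 + (-4 + 30))/4 = -7/4 + (979 + 26)/4 = -7/4 + (1/4)*1005 = -7/4 + 1005/4 = 499/2 ≈ 249.50)
P(T) = 2*T
A/628 + P(9)/N(20) = (499/2)/628 + (2*9)/61 = (499/2)*(1/628) + 18*(1/61) = 499/1256 + 18/61 = 53047/76616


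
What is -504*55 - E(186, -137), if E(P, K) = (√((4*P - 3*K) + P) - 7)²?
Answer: -29110 + 42*√149 ≈ -28597.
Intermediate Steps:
E(P, K) = (-7 + √(-3*K + 5*P))² (E(P, K) = (√((-3*K + 4*P) + P) - 7)² = (√(-3*K + 5*P) - 7)² = (-7 + √(-3*K + 5*P))²)
-504*55 - E(186, -137) = -504*55 - (-7 + √(-3*(-137) + 5*186))² = -27720 - (-7 + √(411 + 930))² = -27720 - (-7 + √1341)² = -27720 - (-7 + 3*√149)²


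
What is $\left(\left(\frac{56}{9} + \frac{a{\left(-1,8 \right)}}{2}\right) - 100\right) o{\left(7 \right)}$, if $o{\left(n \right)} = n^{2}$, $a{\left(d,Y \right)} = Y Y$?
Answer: $- \frac{27244}{9} \approx -3027.1$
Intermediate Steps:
$a{\left(d,Y \right)} = Y^{2}$
$\left(\left(\frac{56}{9} + \frac{a{\left(-1,8 \right)}}{2}\right) - 100\right) o{\left(7 \right)} = \left(\left(\frac{56}{9} + \frac{8^{2}}{2}\right) - 100\right) 7^{2} = \left(\left(56 \cdot \frac{1}{9} + 64 \cdot \frac{1}{2}\right) - 100\right) 49 = \left(\left(\frac{56}{9} + 32\right) - 100\right) 49 = \left(\frac{344}{9} - 100\right) 49 = \left(- \frac{556}{9}\right) 49 = - \frac{27244}{9}$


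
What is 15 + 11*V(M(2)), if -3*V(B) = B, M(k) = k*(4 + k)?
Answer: -29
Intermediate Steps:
V(B) = -B/3
15 + 11*V(M(2)) = 15 + 11*(-2*(4 + 2)/3) = 15 + 11*(-2*6/3) = 15 + 11*(-⅓*12) = 15 + 11*(-4) = 15 - 44 = -29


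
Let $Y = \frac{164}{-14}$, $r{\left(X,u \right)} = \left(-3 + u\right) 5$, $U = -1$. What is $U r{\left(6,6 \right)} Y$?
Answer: $\frac{1230}{7} \approx 175.71$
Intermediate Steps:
$r{\left(X,u \right)} = -15 + 5 u$
$Y = - \frac{82}{7}$ ($Y = 164 \left(- \frac{1}{14}\right) = - \frac{82}{7} \approx -11.714$)
$U r{\left(6,6 \right)} Y = - (-15 + 5 \cdot 6) \left(- \frac{82}{7}\right) = - (-15 + 30) \left(- \frac{82}{7}\right) = \left(-1\right) 15 \left(- \frac{82}{7}\right) = \left(-15\right) \left(- \frac{82}{7}\right) = \frac{1230}{7}$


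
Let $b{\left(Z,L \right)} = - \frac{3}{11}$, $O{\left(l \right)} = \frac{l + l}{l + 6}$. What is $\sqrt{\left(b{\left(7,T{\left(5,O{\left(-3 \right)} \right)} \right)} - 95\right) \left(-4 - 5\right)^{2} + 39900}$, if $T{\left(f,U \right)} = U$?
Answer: $\frac{2 \sqrt{973533}}{11} \approx 179.4$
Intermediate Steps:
$O{\left(l \right)} = \frac{2 l}{6 + l}$
$b{\left(Z,L \right)} = - \frac{3}{11}$ ($b{\left(Z,L \right)} = \left(-3\right) \frac{1}{11} = - \frac{3}{11}$)
$\sqrt{\left(b{\left(7,T{\left(5,O{\left(-3 \right)} \right)} \right)} - 95\right) \left(-4 - 5\right)^{2} + 39900} = \sqrt{\left(- \frac{3}{11} - 95\right) \left(-4 - 5\right)^{2} + 39900} = \sqrt{- \frac{1048 \left(-9\right)^{2}}{11} + 39900} = \sqrt{\left(- \frac{1048}{11}\right) 81 + 39900} = \sqrt{- \frac{84888}{11} + 39900} = \sqrt{\frac{354012}{11}} = \frac{2 \sqrt{973533}}{11}$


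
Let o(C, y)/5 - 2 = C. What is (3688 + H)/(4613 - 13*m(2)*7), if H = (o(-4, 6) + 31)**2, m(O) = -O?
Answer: 4129/4795 ≈ 0.86110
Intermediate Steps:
o(C, y) = 10 + 5*C
H = 441 (H = ((10 + 5*(-4)) + 31)**2 = ((10 - 20) + 31)**2 = (-10 + 31)**2 = 21**2 = 441)
(3688 + H)/(4613 - 13*m(2)*7) = (3688 + 441)/(4613 - (-13)*2*7) = 4129/(4613 - 13*(-2)*7) = 4129/(4613 + 26*7) = 4129/(4613 + 182) = 4129/4795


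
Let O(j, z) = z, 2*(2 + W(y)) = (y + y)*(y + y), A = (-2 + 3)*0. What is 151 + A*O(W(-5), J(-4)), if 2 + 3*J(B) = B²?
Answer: 151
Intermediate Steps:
J(B) = -⅔ + B²/3
A = 0 (A = 1*0 = 0)
W(y) = -2 + 2*y² (W(y) = -2 + ((y + y)*(y + y))/2 = -2 + ((2*y)*(2*y))/2 = -2 + (4*y²)/2 = -2 + 2*y²)
151 + A*O(W(-5), J(-4)) = 151 + 0*(-⅔ + (⅓)*(-4)²) = 151 + 0*(-⅔ + (⅓)*16) = 151 + 0*(-⅔ + 16/3) = 151 + 0*(14/3) = 151 + 0 = 151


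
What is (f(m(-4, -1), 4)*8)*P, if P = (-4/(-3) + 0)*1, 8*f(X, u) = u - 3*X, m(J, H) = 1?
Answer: 4/3 ≈ 1.3333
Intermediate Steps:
f(X, u) = -3*X/8 + u/8 (f(X, u) = (u - 3*X)/8 = -3*X/8 + u/8)
P = 4/3 (P = (-4*(-1/3) + 0)*1 = (4/3 + 0)*1 = (4/3)*1 = 4/3 ≈ 1.3333)
(f(m(-4, -1), 4)*8)*P = ((-3/8*1 + (1/8)*4)*8)*(4/3) = ((-3/8 + 1/2)*8)*(4/3) = ((1/8)*8)*(4/3) = 1*(4/3) = 4/3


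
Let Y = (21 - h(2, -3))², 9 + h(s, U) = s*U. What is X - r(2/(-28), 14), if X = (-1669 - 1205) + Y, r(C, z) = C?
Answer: -22091/14 ≈ -1577.9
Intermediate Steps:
h(s, U) = -9 + U*s (h(s, U) = -9 + s*U = -9 + U*s)
Y = 1296 (Y = (21 - (-9 - 3*2))² = (21 - (-9 - 6))² = (21 - 1*(-15))² = (21 + 15)² = 36² = 1296)
X = -1578 (X = (-1669 - 1205) + 1296 = -2874 + 1296 = -1578)
X - r(2/(-28), 14) = -1578 - 2/(-28) = -1578 - 2*(-1)/28 = -1578 - 1*(-1/14) = -1578 + 1/14 = -22091/14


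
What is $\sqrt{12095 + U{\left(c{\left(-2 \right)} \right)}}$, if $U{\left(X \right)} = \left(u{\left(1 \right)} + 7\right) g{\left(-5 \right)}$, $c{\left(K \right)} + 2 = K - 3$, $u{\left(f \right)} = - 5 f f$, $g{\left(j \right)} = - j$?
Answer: $3 \sqrt{1345} \approx 110.02$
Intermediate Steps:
$u{\left(f \right)} = - 5 f^{2}$
$c{\left(K \right)} = -5 + K$ ($c{\left(K \right)} = -2 + \left(K - 3\right) = -2 + \left(-3 + K\right) = -5 + K$)
$U{\left(X \right)} = 10$ ($U{\left(X \right)} = \left(- 5 \cdot 1^{2} + 7\right) \left(\left(-1\right) \left(-5\right)\right) = \left(\left(-5\right) 1 + 7\right) 5 = \left(-5 + 7\right) 5 = 2 \cdot 5 = 10$)
$\sqrt{12095 + U{\left(c{\left(-2 \right)} \right)}} = \sqrt{12095 + 10} = \sqrt{12105} = 3 \sqrt{1345}$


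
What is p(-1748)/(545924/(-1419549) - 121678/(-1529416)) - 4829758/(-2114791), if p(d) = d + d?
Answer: 8027335714901041149910/700225293970521571 ≈ 11464.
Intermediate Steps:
p(d) = 2*d
p(-1748)/(545924/(-1419549) - 121678/(-1529416)) - 4829758/(-2114791) = (2*(-1748))/(545924/(-1419549) - 121678/(-1529416)) - 4829758/(-2114791) = -3496/(545924*(-1/1419549) - 121678*(-1/1529416)) - 4829758*(-1/2114791) = -3496/(-545924/1419549 + 60839/764708) + 4829758/2114791 = -3496/(-331108508581/1085540476692) + 4829758/2114791 = -3496*(-1085540476692/331108508581) + 4829758/2114791 = 3795049506515232/331108508581 + 4829758/2114791 = 8027335714901041149910/700225293970521571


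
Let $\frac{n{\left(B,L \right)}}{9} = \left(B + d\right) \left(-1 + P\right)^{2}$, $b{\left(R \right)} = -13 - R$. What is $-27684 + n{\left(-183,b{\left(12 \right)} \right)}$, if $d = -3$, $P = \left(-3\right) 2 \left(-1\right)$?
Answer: $-69534$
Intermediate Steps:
$P = 6$ ($P = \left(-6\right) \left(-1\right) = 6$)
$n{\left(B,L \right)} = -675 + 225 B$ ($n{\left(B,L \right)} = 9 \left(B - 3\right) \left(-1 + 6\right)^{2} = 9 \left(-3 + B\right) 5^{2} = 9 \left(-3 + B\right) 25 = 9 \left(-75 + 25 B\right) = -675 + 225 B$)
$-27684 + n{\left(-183,b{\left(12 \right)} \right)} = -27684 + \left(-675 + 225 \left(-183\right)\right) = -27684 - 41850 = -69534$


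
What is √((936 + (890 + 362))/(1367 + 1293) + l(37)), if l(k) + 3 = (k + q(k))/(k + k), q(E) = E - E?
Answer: I*√2967230/1330 ≈ 1.2952*I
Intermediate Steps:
q(E) = 0
l(k) = -5/2 (l(k) = -3 + (k + 0)/(k + k) = -3 + k/((2*k)) = -3 + k*(1/(2*k)) = -3 + ½ = -5/2)
√((936 + (890 + 362))/(1367 + 1293) + l(37)) = √((936 + (890 + 362))/(1367 + 1293) - 5/2) = √((936 + 1252)/2660 - 5/2) = √(2188*(1/2660) - 5/2) = √(547/665 - 5/2) = √(-2231/1330) = I*√2967230/1330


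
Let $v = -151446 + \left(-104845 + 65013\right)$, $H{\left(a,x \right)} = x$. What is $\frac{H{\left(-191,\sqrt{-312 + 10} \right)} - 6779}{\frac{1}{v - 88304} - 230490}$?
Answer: $\frac{1895286378}{64440855181} - \frac{279582 i \sqrt{302}}{64440855181} \approx 0.029411 - 7.5396 \cdot 10^{-5} i$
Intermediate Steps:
$v = -191278$ ($v = -151446 - 39832 = -191278$)
$\frac{H{\left(-191,\sqrt{-312 + 10} \right)} - 6779}{\frac{1}{v - 88304} - 230490} = \frac{\sqrt{-312 + 10} - 6779}{\frac{1}{-191278 - 88304} - 230490} = \frac{\sqrt{-302} - 6779}{\frac{1}{-279582} - 230490} = \frac{i \sqrt{302} - 6779}{- \frac{1}{279582} - 230490} = \frac{-6779 + i \sqrt{302}}{- \frac{64440855181}{279582}} = \left(-6779 + i \sqrt{302}\right) \left(- \frac{279582}{64440855181}\right) = \frac{1895286378}{64440855181} - \frac{279582 i \sqrt{302}}{64440855181}$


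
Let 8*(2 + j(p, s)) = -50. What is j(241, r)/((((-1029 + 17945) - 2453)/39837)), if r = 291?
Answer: -146069/6428 ≈ -22.724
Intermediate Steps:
j(p, s) = -33/4 (j(p, s) = -2 + (1/8)*(-50) = -2 - 25/4 = -33/4)
j(241, r)/((((-1029 + 17945) - 2453)/39837)) = -33*39837/((-1029 + 17945) - 2453)/4 = -33*39837/(16916 - 2453)/4 = -33/(4*(14463*(1/39837))) = -33/(4*4821/13279) = -33/4*13279/4821 = -146069/6428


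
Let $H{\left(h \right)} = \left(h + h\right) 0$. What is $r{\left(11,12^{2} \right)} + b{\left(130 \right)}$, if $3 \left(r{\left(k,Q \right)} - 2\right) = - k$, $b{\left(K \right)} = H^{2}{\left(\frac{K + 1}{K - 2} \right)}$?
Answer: $- \frac{5}{3} \approx -1.6667$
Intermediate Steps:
$H{\left(h \right)} = 0$ ($H{\left(h \right)} = 2 h 0 = 0$)
$b{\left(K \right)} = 0$ ($b{\left(K \right)} = 0^{2} = 0$)
$r{\left(k,Q \right)} = 2 - \frac{k}{3}$ ($r{\left(k,Q \right)} = 2 + \frac{\left(-1\right) k}{3} = 2 - \frac{k}{3}$)
$r{\left(11,12^{2} \right)} + b{\left(130 \right)} = \left(2 - \frac{11}{3}\right) + 0 = - \frac{5}{3} + 0 = - \frac{5}{3}$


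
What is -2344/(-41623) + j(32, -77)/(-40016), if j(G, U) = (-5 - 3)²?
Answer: 5695852/104099123 ≈ 0.054716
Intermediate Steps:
j(G, U) = 64 (j(G, U) = (-8)² = 64)
-2344/(-41623) + j(32, -77)/(-40016) = -2344/(-41623) + 64/(-40016) = -2344*(-1/41623) + 64*(-1/40016) = 2344/41623 - 4/2501 = 5695852/104099123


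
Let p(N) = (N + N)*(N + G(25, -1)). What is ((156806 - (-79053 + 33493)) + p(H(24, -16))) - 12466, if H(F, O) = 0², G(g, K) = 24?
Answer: 189900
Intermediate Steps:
H(F, O) = 0
p(N) = 2*N*(24 + N) (p(N) = (N + N)*(N + 24) = (2*N)*(24 + N) = 2*N*(24 + N))
((156806 - (-79053 + 33493)) + p(H(24, -16))) - 12466 = ((156806 - (-79053 + 33493)) + 2*0*(24 + 0)) - 12466 = ((156806 - 1*(-45560)) + 2*0*24) - 12466 = ((156806 + 45560) + 0) - 12466 = (202366 + 0) - 12466 = 202366 - 12466 = 189900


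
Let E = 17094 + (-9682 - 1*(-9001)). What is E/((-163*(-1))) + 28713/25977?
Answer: 143680240/1411417 ≈ 101.80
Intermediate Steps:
E = 16413 (E = 17094 + (-9682 + 9001) = 17094 - 681 = 16413)
E/((-163*(-1))) + 28713/25977 = 16413/((-163*(-1))) + 28713/25977 = 16413/163 + 28713*(1/25977) = 16413*(1/163) + 9571/8659 = 16413/163 + 9571/8659 = 143680240/1411417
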